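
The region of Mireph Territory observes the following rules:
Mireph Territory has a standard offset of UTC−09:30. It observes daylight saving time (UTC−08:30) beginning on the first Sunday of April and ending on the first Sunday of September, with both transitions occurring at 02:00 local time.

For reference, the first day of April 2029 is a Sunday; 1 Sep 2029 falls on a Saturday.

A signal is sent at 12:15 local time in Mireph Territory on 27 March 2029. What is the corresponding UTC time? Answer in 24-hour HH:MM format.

21:45

1 April 2029 is a Sunday, so the first Sunday is April 1.
1 September 2029 is a Saturday, so the first Sunday is September 2.
Daylight saving runs 1 April – 2 September; 27 March 2029 is outside that window, so Mireph Territory is on standard time at UTC−09:30.
12:15 local + 9h30m = 21:45 UTC.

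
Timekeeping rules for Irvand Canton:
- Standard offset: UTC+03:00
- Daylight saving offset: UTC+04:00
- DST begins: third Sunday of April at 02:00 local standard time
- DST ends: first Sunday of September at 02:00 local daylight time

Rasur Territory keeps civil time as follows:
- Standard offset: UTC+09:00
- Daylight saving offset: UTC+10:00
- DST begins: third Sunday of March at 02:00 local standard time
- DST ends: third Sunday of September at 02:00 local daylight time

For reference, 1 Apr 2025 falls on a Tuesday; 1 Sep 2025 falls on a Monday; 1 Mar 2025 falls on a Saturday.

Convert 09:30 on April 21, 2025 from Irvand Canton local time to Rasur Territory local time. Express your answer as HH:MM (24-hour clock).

1 April 2025 is a Tuesday, so the first Sunday is April 6 and the third is April 20.
1 September 2025 is a Monday, so the first Sunday is September 7.
April 21, 2025 lies within the daylight-saving period (20 April – 7 September), so Irvand Canton is on daylight time, UTC+04:00.
09:30 Irvand Canton − 4h = 05:30 UTC.
1 March 2025 is a Saturday, so the first Sunday is March 2 and the third is March 16.
1 September 2025 is a Monday, so the first Sunday is September 7 and the third is September 21.
At the standard offset (UTC+09:00), 05:30 UTC + 9h = 14:30 Rasur Territory standard time.
The standard-time date in Rasur Territory, April 21, 2025, falls between 16 March and 21 September, so daylight saving is in effect and Rasur Territory is at UTC+10:00.
05:30 UTC + 10h = 15:30 Rasur Territory.

15:30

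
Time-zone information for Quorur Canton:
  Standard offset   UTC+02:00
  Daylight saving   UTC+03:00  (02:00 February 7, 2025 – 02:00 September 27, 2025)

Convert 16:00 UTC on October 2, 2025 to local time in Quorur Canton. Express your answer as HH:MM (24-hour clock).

18:00

At the standard offset (UTC+02:00), 16:00 UTC + 2h = 18:00 Quorur Canton standard time.
The standard-time date in Quorur Canton, October 2, 2025, does not fall between 7 February and 27 September, so daylight saving is not in effect and Quorur Canton is at UTC+02:00.
16:00 UTC + 2h = 18:00 local.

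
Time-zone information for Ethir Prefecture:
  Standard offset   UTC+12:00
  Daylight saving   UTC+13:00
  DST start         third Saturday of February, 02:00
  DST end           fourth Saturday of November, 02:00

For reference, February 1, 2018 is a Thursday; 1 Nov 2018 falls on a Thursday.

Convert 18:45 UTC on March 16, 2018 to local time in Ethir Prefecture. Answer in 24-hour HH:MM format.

1 February 2018 is a Thursday, so the first Saturday is February 3 and the third is February 17.
1 November 2018 is a Thursday, so the first Saturday is November 3 and the fourth is November 24.
At the standard offset (UTC+12:00), 18:45 UTC + 12h = 06:45 Ethir Prefecture standard time (rolling into the next day, 17 March 2018).
The standard-time date in Ethir Prefecture, March 17, 2018, falls between 17 February and 24 November, so daylight saving is in effect and Ethir Prefecture is at UTC+13:00.
18:45 UTC + 13h = 07:45 local (rolling into the next day, 17 March 2018).

07:45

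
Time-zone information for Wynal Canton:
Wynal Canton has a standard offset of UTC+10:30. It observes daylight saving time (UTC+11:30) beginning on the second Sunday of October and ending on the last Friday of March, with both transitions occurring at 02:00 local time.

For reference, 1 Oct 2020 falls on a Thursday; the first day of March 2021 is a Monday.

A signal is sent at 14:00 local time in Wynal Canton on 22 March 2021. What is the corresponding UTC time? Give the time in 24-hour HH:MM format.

02:30

1 October 2020 is a Thursday, so the first Sunday is October 4 and the second is October 11.
1 March 2021 is a Monday, so Fridays fall on 5, 12, 19, 26; the last is March 26.
22 March 2021 lies within the daylight-saving period (11 October 2020 – 26 March 2021), so Wynal Canton is on daylight time, UTC+11:30.
14:00 local − 11h30m = 02:30 UTC.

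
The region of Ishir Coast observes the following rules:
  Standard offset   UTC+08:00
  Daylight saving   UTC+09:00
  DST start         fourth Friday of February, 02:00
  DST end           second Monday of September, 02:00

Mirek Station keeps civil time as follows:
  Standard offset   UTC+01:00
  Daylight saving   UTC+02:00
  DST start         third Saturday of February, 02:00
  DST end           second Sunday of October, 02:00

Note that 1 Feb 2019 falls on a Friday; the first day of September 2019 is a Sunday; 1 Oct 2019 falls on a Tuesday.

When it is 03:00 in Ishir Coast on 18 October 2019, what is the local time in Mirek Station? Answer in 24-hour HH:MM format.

20:00

1 February 2019 is a Friday, so the first Friday is February 1 and the fourth is February 22.
1 September 2019 is a Sunday, so the first Monday is September 2 and the second is September 9.
Daylight saving runs 22 February – 9 September; 18 October 2019 is outside that window, so Ishir Coast is on standard time at UTC+08:00.
03:00 Ishir Coast − 8h = 19:00 UTC (rolling into the previous day, 17 October 2019).
1 February 2019 is a Friday, so the first Saturday is February 2 and the third is February 16.
1 October 2019 is a Tuesday, so the first Sunday is October 6 and the second is October 13.
At the standard offset (UTC+01:00), 19:00 UTC + 1h = 20:00 Mirek Station standard time.
Daylight saving runs 16 February – 13 October; the standard-time date in Mirek Station, 17 October 2019, is outside that window, so Mirek Station is on standard time at UTC+01:00.
19:00 UTC + 1h = 20:00 Mirek Station.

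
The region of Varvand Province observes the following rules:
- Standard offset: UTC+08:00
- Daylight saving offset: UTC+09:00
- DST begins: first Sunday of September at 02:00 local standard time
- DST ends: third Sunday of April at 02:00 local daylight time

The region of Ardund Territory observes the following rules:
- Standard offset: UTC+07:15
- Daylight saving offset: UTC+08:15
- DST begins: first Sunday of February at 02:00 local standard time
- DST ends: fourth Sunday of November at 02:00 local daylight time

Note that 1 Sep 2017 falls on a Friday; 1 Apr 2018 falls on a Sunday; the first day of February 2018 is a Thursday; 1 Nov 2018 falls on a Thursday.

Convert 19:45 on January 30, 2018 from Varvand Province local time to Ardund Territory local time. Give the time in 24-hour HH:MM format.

1 September 2017 is a Friday, so the first Sunday is September 3.
1 April 2018 is a Sunday, so the first Sunday is April 1 and the third is April 15.
January 30, 2018 lies within the daylight-saving period (3 September 2017 – 15 April 2018), so Varvand Province is on daylight time, UTC+09:00.
19:45 Varvand Province − 9h = 10:45 UTC.
1 February 2018 is a Thursday, so the first Sunday is February 4.
1 November 2018 is a Thursday, so the first Sunday is November 4 and the fourth is November 25.
At the standard offset (UTC+07:15), 10:45 UTC + 7h15m = 18:00 Ardund Territory standard time.
The standard-time date in Ardund Territory, January 30, 2018, does not fall between 4 February and 25 November, so daylight saving is not in effect and Ardund Territory is at UTC+07:15.
10:45 UTC + 7h15m = 18:00 Ardund Territory.

18:00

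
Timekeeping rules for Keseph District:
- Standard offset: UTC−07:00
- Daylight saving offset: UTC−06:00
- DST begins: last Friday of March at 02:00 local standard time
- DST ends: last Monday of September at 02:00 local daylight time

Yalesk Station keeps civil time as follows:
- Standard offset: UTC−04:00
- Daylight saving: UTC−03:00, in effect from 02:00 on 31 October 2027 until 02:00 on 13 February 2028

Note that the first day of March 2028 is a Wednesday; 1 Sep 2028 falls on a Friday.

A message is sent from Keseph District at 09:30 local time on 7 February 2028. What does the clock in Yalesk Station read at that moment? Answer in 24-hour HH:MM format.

1 March 2028 is a Wednesday, so Fridays fall on 3, 10, 17, 24, 31; the last is March 31.
1 September 2028 is a Friday, so Mondays fall on 4, 11, 18, 25; the last is September 25.
Daylight saving runs 31 March – 25 September; 7 February 2028 is outside that window, so Keseph District is on standard time at UTC−07:00.
09:30 Keseph District + 7h = 16:30 UTC.
At the standard offset (UTC−04:00), 16:30 UTC − 4h = 12:30 Yalesk Station standard time.
The standard-time date in Yalesk Station, 7 February 2028, lies within the daylight-saving period (31 October 2027 – 13 February 2028), so Yalesk Station is on daylight time, UTC−03:00.
16:30 UTC − 3h = 13:30 Yalesk Station.

13:30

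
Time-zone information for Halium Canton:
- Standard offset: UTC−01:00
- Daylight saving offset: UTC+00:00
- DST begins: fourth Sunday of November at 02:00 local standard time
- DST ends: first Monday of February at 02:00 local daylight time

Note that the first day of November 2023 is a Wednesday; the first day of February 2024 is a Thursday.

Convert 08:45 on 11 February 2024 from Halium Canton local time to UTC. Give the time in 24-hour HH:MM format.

09:45

1 November 2023 is a Wednesday, so the first Sunday is November 5 and the fourth is November 26.
1 February 2024 is a Thursday, so the first Monday is February 5.
11 February 2024 is outside the daylight-saving period (26 November 2023 – 5 February 2024), so Halium Canton is on standard time, UTC−01:00.
08:45 local + 1h = 09:45 UTC.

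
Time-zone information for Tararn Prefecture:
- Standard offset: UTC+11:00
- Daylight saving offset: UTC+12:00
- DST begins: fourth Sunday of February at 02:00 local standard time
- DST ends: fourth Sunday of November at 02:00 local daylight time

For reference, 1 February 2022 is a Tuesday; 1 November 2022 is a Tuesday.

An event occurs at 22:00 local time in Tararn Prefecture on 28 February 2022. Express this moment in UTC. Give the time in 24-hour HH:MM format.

10:00

1 February 2022 is a Tuesday, so the first Sunday is February 6 and the fourth is February 27.
1 November 2022 is a Tuesday, so the first Sunday is November 6 and the fourth is November 27.
28 February 2022 lies within the daylight-saving period (27 February – 27 November), so Tararn Prefecture is on daylight time, UTC+12:00.
22:00 local − 12h = 10:00 UTC.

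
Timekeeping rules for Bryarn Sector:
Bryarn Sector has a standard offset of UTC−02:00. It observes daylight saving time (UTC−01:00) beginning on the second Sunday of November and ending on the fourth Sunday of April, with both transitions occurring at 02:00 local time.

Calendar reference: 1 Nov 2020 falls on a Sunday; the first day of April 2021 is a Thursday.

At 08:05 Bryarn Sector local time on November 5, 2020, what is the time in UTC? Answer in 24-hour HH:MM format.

1 November 2020 is a Sunday, so the first Sunday is November 1 and the second is November 8.
1 April 2021 is a Thursday, so the first Sunday is April 4 and the fourth is April 25.
November 5, 2020 does not fall between 8 November 2020 and 25 April 2021, so daylight saving is not in effect and Bryarn Sector is at UTC−02:00.
08:05 local + 2h = 10:05 UTC.

10:05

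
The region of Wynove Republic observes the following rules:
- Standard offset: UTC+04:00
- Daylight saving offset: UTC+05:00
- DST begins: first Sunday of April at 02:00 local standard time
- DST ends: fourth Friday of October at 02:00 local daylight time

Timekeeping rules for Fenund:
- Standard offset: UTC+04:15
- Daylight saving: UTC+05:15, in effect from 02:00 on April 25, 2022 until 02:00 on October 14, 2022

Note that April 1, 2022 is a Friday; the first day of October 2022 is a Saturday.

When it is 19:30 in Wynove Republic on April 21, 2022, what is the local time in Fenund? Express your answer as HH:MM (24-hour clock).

1 April 2022 is a Friday, so the first Sunday is April 3.
1 October 2022 is a Saturday, so the first Friday is October 7 and the fourth is October 28.
April 21, 2022 falls between 3 April and 28 October, so daylight saving is in effect and Wynove Republic is at UTC+05:00.
19:30 Wynove Republic − 5h = 14:30 UTC.
At the standard offset (UTC+04:15), 14:30 UTC + 4h15m = 18:45 Fenund standard time.
Daylight saving runs 25 April – 14 October; the standard-time date in Fenund, April 21, 2022, is outside that window, so Fenund is on standard time at UTC+04:15.
14:30 UTC + 4h15m = 18:45 Fenund.

18:45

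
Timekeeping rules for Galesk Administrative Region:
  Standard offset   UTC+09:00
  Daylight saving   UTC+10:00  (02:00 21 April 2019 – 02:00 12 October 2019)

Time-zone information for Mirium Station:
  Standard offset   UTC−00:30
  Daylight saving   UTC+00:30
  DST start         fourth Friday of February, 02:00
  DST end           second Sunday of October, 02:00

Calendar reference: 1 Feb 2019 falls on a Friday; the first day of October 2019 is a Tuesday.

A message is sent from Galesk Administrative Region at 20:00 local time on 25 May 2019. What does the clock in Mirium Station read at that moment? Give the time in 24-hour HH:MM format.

10:30

25 May 2019 lies within the daylight-saving period (21 April – 12 October), so Galesk Administrative Region is on daylight time, UTC+10:00.
20:00 Galesk Administrative Region − 10h = 10:00 UTC.
1 February 2019 is a Friday, so the first Friday is February 1 and the fourth is February 22.
1 October 2019 is a Tuesday, so the first Sunday is October 6 and the second is October 13.
At the standard offset (UTC−00:30), 10:00 UTC − 0h30m = 09:30 Mirium Station standard time.
Daylight saving runs 22 February – 13 October; the standard-time date in Mirium Station, 25 May 2019, is inside that window, so Mirium Station is at UTC+00:30.
10:00 UTC + 0h30m = 10:30 Mirium Station.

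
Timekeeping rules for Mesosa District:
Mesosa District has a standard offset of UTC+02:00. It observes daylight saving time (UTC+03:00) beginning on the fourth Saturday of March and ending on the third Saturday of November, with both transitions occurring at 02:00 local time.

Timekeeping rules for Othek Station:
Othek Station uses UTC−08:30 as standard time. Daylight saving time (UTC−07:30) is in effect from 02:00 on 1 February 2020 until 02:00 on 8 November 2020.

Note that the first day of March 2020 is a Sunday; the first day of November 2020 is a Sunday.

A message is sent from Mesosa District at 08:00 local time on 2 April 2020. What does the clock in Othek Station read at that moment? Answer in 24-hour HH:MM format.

1 March 2020 is a Sunday, so the first Saturday is March 7 and the fourth is March 28.
1 November 2020 is a Sunday, so the first Saturday is November 7 and the third is November 21.
Daylight saving runs 28 March – 21 November; 2 April 2020 is inside that window, so Mesosa District is at UTC+03:00.
08:00 Mesosa District − 3h = 05:00 UTC.
At the standard offset (UTC−08:30), 05:00 UTC − 8h30m = 20:30 Othek Station standard time (rolling into the previous day, 1 April 2020).
The standard-time date in Othek Station, 1 April 2020, falls between 1 February and 8 November, so daylight saving is in effect and Othek Station is at UTC−07:30.
05:00 UTC − 7h30m = 21:30 Othek Station (rolling into the previous day, 1 April 2020).

21:30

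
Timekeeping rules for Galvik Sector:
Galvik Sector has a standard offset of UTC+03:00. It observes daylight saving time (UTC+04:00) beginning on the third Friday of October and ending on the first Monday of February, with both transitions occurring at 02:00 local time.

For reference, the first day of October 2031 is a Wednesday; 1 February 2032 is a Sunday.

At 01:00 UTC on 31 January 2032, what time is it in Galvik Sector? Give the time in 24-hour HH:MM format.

1 October 2031 is a Wednesday, so the first Friday is October 3 and the third is October 17.
1 February 2032 is a Sunday, so the first Monday is February 2.
At the standard offset (UTC+03:00), 01:00 UTC + 3h = 04:00 Galvik Sector standard time.
Daylight saving runs 17 October 2031 – 2 February 2032; the standard-time date in Galvik Sector, 31 January 2032, is inside that window, so Galvik Sector is at UTC+04:00.
01:00 UTC + 4h = 05:00 local.

05:00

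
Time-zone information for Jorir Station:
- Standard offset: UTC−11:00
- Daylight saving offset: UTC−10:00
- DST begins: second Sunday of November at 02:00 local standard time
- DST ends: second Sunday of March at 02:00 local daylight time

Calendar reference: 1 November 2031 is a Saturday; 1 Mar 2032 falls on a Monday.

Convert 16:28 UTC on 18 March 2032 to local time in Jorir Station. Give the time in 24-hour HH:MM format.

05:28

1 November 2031 is a Saturday, so the first Sunday is November 2 and the second is November 9.
1 March 2032 is a Monday, so the first Sunday is March 7 and the second is March 14.
At the standard offset (UTC−11:00), 16:28 UTC − 11h = 05:28 Jorir Station standard time.
The standard-time date in Jorir Station, 18 March 2032, does not fall between 9 November 2031 and 14 March 2032, so daylight saving is not in effect and Jorir Station is at UTC−11:00.
16:28 UTC − 11h = 05:28 local.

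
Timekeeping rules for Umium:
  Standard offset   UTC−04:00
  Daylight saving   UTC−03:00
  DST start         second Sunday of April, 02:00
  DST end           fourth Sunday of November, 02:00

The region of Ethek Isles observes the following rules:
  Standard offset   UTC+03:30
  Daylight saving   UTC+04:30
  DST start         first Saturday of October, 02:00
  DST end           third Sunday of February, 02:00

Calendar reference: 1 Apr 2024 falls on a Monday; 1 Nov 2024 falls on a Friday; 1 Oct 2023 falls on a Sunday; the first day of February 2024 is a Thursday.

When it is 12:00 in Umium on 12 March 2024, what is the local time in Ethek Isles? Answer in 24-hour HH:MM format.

19:30

1 April 2024 is a Monday, so the first Sunday is April 7 and the second is April 14.
1 November 2024 is a Friday, so the first Sunday is November 3 and the fourth is November 24.
Daylight saving runs 14 April – 24 November; 12 March 2024 is outside that window, so Umium is on standard time at UTC−04:00.
12:00 Umium + 4h = 16:00 UTC.
1 October 2023 is a Sunday, so the first Saturday is October 7.
1 February 2024 is a Thursday, so the first Sunday is February 4 and the third is February 18.
At the standard offset (UTC+03:30), 16:00 UTC + 3h30m = 19:30 Ethek Isles standard time.
Daylight saving runs 7 October 2023 – 18 February 2024; the standard-time date in Ethek Isles, 12 March 2024, is outside that window, so Ethek Isles is on standard time at UTC+03:30.
16:00 UTC + 3h30m = 19:30 Ethek Isles.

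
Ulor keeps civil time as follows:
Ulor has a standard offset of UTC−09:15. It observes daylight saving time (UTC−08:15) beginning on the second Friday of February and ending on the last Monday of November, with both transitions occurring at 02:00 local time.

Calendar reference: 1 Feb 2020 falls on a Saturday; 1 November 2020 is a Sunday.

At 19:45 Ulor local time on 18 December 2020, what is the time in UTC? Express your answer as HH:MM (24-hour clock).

05:00

1 February 2020 is a Saturday, so the first Friday is February 7 and the second is February 14.
1 November 2020 is a Sunday, so Mondays fall on 2, 9, 16, 23, 30; the last is November 30.
18 December 2020 is outside the daylight-saving period (14 February – 30 November), so Ulor is on standard time, UTC−09:15.
19:45 local + 9h15m = 05:00 UTC (rolling into the next day, 19 December 2020).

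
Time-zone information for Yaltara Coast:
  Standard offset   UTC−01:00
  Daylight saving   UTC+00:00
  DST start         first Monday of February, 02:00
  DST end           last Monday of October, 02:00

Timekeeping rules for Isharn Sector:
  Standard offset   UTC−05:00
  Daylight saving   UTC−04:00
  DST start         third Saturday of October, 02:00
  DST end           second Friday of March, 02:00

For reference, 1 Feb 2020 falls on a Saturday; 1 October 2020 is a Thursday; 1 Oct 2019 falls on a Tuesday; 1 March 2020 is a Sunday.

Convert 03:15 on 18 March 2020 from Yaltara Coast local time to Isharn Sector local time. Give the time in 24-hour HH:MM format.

1 February 2020 is a Saturday, so the first Monday is February 3.
1 October 2020 is a Thursday, so Mondays fall on 5, 12, 19, 26; the last is October 26.
18 March 2020 falls between 3 February and 26 October, so daylight saving is in effect and Yaltara Coast is at UTC+00:00.
03:15 Yaltara Coast − 0h = 03:15 UTC.
1 October 2019 is a Tuesday, so the first Saturday is October 5 and the third is October 19.
1 March 2020 is a Sunday, so the first Friday is March 6 and the second is March 13.
At the standard offset (UTC−05:00), 03:15 UTC − 5h = 22:15 Isharn Sector standard time (rolling into the previous day, 17 March 2020).
The standard-time date in Isharn Sector, 17 March 2020, does not fall between 19 October 2019 and 13 March 2020, so daylight saving is not in effect and Isharn Sector is at UTC−05:00.
03:15 UTC − 5h = 22:15 Isharn Sector (rolling into the previous day, 17 March 2020).

22:15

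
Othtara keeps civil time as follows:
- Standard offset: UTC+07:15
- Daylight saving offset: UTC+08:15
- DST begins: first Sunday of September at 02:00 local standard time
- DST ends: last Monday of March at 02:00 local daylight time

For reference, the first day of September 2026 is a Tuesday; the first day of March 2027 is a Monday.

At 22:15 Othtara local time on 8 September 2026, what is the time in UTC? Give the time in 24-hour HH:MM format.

14:00

1 September 2026 is a Tuesday, so the first Sunday is September 6.
1 March 2027 is a Monday, so Mondays fall on 1, 8, 15, 22, 29; the last is March 29.
Daylight saving runs 6 September 2026 – 29 March 2027; 8 September 2026 is inside that window, so Othtara is at UTC+08:15.
22:15 local − 8h15m = 14:00 UTC.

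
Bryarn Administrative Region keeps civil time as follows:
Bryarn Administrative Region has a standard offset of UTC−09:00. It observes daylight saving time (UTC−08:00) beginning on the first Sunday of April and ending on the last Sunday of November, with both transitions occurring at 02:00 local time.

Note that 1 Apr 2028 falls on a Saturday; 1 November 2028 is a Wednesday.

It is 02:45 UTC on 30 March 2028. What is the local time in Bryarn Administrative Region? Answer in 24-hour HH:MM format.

1 April 2028 is a Saturday, so the first Sunday is April 2.
1 November 2028 is a Wednesday, so Sundays fall on 5, 12, 19, 26; the last is November 26.
At the standard offset (UTC−09:00), 02:45 UTC − 9h = 17:45 Bryarn Administrative Region standard time (rolling into the previous day, 29 March 2028).
The standard-time date in Bryarn Administrative Region, 29 March 2028, is outside the daylight-saving period (2 April – 26 November), so Bryarn Administrative Region is on standard time, UTC−09:00.
02:45 UTC − 9h = 17:45 local (rolling into the previous day, 29 March 2028).

17:45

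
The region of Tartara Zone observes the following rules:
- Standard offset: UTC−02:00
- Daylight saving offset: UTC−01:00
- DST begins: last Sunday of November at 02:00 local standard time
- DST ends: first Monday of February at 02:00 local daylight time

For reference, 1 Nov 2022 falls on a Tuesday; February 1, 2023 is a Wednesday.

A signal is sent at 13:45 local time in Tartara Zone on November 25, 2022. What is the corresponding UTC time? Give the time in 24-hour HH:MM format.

15:45

1 November 2022 is a Tuesday, so Sundays fall on 6, 13, 20, 27; the last is November 27.
1 February 2023 is a Wednesday, so the first Monday is February 6.
November 25, 2022 does not fall between 27 November 2022 and 6 February 2023, so daylight saving is not in effect and Tartara Zone is at UTC−02:00.
13:45 local + 2h = 15:45 UTC.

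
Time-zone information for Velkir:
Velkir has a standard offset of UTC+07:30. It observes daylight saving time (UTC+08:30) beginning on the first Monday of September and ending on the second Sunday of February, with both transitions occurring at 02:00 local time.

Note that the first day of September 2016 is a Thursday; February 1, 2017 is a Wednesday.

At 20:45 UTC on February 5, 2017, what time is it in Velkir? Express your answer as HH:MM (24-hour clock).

1 September 2016 is a Thursday, so the first Monday is September 5.
1 February 2017 is a Wednesday, so the first Sunday is February 5 and the second is February 12.
At the standard offset (UTC+07:30), 20:45 UTC + 7h30m = 04:15 Velkir standard time (rolling into the next day, 6 February 2017).
The standard-time date in Velkir, February 6, 2017, lies within the daylight-saving period (5 September 2016 – 12 February 2017), so Velkir is on daylight time, UTC+08:30.
20:45 UTC + 8h30m = 05:15 local (rolling into the next day, 6 February 2017).

05:15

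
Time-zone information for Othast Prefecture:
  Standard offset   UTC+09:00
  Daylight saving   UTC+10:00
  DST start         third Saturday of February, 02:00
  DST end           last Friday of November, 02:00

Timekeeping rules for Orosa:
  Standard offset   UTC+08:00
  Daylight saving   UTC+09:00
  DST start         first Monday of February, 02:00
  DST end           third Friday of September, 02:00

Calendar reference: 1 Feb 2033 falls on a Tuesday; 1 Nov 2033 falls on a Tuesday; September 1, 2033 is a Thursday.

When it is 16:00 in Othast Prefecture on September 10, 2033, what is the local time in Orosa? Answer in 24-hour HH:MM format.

15:00

1 February 2033 is a Tuesday, so the first Saturday is February 5 and the third is February 19.
1 November 2033 is a Tuesday, so Fridays fall on 4, 11, 18, 25; the last is November 25.
Daylight saving runs 19 February – 25 November; September 10, 2033 is inside that window, so Othast Prefecture is at UTC+10:00.
16:00 Othast Prefecture − 10h = 06:00 UTC.
1 February 2033 is a Tuesday, so the first Monday is February 7.
1 September 2033 is a Thursday, so the first Friday is September 2 and the third is September 16.
At the standard offset (UTC+08:00), 06:00 UTC + 8h = 14:00 Orosa standard time.
The standard-time date in Orosa, September 10, 2033, falls between 7 February and 16 September, so daylight saving is in effect and Orosa is at UTC+09:00.
06:00 UTC + 9h = 15:00 Orosa.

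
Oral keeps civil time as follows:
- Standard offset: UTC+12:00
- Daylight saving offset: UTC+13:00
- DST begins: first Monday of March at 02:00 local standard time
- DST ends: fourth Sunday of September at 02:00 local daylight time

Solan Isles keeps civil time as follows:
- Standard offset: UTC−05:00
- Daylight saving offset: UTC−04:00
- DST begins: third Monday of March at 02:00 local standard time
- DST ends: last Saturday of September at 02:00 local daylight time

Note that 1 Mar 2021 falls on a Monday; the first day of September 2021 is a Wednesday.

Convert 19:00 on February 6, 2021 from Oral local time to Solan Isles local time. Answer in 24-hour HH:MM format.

02:00

1 March 2021 is a Monday, so the first Monday is March 1.
1 September 2021 is a Wednesday, so the first Sunday is September 5 and the fourth is September 26.
February 6, 2021 is outside the daylight-saving period (1 March – 26 September), so Oral is on standard time, UTC+12:00.
19:00 Oral − 12h = 07:00 UTC.
1 March 2021 is a Monday, so the first Monday is March 1 and the third is March 15.
1 September 2021 is a Wednesday, so Saturdays fall on 4, 11, 18, 25; the last is September 25.
At the standard offset (UTC−05:00), 07:00 UTC − 5h = 02:00 Solan Isles standard time.
The standard-time date in Solan Isles, February 6, 2021, is outside the daylight-saving period (15 March – 25 September), so Solan Isles is on standard time, UTC−05:00.
07:00 UTC − 5h = 02:00 Solan Isles.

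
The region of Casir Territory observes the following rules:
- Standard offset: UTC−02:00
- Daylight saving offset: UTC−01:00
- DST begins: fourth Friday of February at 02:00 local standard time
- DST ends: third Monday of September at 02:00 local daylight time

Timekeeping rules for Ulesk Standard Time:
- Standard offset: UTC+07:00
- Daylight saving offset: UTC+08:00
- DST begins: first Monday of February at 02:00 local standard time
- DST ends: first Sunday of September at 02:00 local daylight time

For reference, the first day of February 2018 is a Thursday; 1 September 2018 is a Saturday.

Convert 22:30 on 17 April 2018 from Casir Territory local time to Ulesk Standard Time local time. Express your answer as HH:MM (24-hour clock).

07:30

1 February 2018 is a Thursday, so the first Friday is February 2 and the fourth is February 23.
1 September 2018 is a Saturday, so the first Monday is September 3 and the third is September 17.
17 April 2018 falls between 23 February and 17 September, so daylight saving is in effect and Casir Territory is at UTC−01:00.
22:30 Casir Territory + 1h = 23:30 UTC.
1 February 2018 is a Thursday, so the first Monday is February 5.
1 September 2018 is a Saturday, so the first Sunday is September 2.
At the standard offset (UTC+07:00), 23:30 UTC + 7h = 06:30 Ulesk Standard Time standard time (rolling into the next day, 18 April 2018).
The standard-time date in Ulesk Standard Time, 18 April 2018, lies within the daylight-saving period (5 February – 2 September), so Ulesk Standard Time is on daylight time, UTC+08:00.
23:30 UTC + 8h = 07:30 Ulesk Standard Time (rolling into the next day, 18 April 2018).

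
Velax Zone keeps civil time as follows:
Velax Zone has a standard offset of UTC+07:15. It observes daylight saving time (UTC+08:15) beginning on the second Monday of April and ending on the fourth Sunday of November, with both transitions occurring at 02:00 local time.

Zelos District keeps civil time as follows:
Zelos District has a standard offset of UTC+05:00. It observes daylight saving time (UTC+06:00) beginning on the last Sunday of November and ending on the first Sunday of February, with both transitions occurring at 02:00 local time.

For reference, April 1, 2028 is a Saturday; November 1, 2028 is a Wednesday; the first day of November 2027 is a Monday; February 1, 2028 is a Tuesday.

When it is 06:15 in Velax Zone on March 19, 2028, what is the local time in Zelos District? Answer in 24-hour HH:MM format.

04:00

1 April 2028 is a Saturday, so the first Monday is April 3 and the second is April 10.
1 November 2028 is a Wednesday, so the first Sunday is November 5 and the fourth is November 26.
March 19, 2028 is outside the daylight-saving period (10 April – 26 November), so Velax Zone is on standard time, UTC+07:15.
06:15 Velax Zone − 7h15m = 23:00 UTC (rolling into the previous day, 18 March 2028).
1 November 2027 is a Monday, so Sundays fall on 7, 14, 21, 28; the last is November 28.
1 February 2028 is a Tuesday, so the first Sunday is February 6.
At the standard offset (UTC+05:00), 23:00 UTC + 5h = 04:00 Zelos District standard time (rolling into the next day, 19 March 2028).
The standard-time date in Zelos District, March 19, 2028, does not fall between 28 November 2027 and 6 February 2028, so daylight saving is not in effect and Zelos District is at UTC+05:00.
23:00 UTC + 5h = 04:00 Zelos District (rolling into the next day, 19 March 2028).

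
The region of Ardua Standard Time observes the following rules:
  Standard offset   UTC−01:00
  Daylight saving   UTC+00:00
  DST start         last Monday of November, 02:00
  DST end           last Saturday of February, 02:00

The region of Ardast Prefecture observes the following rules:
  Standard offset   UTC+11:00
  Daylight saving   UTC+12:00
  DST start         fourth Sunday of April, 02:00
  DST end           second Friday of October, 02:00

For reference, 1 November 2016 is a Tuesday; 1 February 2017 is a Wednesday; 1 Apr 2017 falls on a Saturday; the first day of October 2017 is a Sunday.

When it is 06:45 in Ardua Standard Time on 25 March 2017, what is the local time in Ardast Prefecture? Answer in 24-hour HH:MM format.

1 November 2016 is a Tuesday, so Mondays fall on 7, 14, 21, 28; the last is November 28.
1 February 2017 is a Wednesday, so Saturdays fall on 4, 11, 18, 25; the last is February 25.
25 March 2017 is outside the daylight-saving period (28 November 2016 – 25 February 2017), so Ardua Standard Time is on standard time, UTC−01:00.
06:45 Ardua Standard Time + 1h = 07:45 UTC.
1 April 2017 is a Saturday, so the first Sunday is April 2 and the fourth is April 23.
1 October 2017 is a Sunday, so the first Friday is October 6 and the second is October 13.
At the standard offset (UTC+11:00), 07:45 UTC + 11h = 18:45 Ardast Prefecture standard time.
The standard-time date in Ardast Prefecture, 25 March 2017, is outside the daylight-saving period (23 April – 13 October), so Ardast Prefecture is on standard time, UTC+11:00.
07:45 UTC + 11h = 18:45 Ardast Prefecture.

18:45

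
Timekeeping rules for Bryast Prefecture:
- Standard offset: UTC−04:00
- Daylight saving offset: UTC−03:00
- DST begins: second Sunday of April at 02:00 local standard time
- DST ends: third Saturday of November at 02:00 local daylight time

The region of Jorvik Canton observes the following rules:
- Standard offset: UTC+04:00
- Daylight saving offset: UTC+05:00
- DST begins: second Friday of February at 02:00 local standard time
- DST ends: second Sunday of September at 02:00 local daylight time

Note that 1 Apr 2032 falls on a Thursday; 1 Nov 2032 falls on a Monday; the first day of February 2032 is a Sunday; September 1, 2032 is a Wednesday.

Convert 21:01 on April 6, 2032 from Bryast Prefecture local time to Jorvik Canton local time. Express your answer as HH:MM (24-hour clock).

06:01

1 April 2032 is a Thursday, so the first Sunday is April 4 and the second is April 11.
1 November 2032 is a Monday, so the first Saturday is November 6 and the third is November 20.
Daylight saving runs 11 April – 20 November; April 6, 2032 is outside that window, so Bryast Prefecture is on standard time at UTC−04:00.
21:01 Bryast Prefecture + 4h = 01:01 UTC (rolling into the next day, 7 April 2032).
1 February 2032 is a Sunday, so the first Friday is February 6 and the second is February 13.
1 September 2032 is a Wednesday, so the first Sunday is September 5 and the second is September 12.
At the standard offset (UTC+04:00), 01:01 UTC + 4h = 05:01 Jorvik Canton standard time.
The standard-time date in Jorvik Canton, April 7, 2032, falls between 13 February and 12 September, so daylight saving is in effect and Jorvik Canton is at UTC+05:00.
01:01 UTC + 5h = 06:01 Jorvik Canton.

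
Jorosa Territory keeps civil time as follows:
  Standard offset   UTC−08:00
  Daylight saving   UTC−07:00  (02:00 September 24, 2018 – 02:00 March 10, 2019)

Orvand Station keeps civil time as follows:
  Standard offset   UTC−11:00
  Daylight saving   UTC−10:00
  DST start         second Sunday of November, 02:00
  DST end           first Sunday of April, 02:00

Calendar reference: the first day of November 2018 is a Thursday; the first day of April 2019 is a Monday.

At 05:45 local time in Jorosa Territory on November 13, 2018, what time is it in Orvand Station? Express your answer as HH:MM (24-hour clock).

November 13, 2018 lies within the daylight-saving period (24 September 2018 – 10 March 2019), so Jorosa Territory is on daylight time, UTC−07:00.
05:45 Jorosa Territory + 7h = 12:45 UTC.
1 November 2018 is a Thursday, so the first Sunday is November 4 and the second is November 11.
1 April 2019 is a Monday, so the first Sunday is April 7.
At the standard offset (UTC−11:00), 12:45 UTC − 11h = 01:45 Orvand Station standard time.
The standard-time date in Orvand Station, November 13, 2018, falls between 11 November 2018 and 7 April 2019, so daylight saving is in effect and Orvand Station is at UTC−10:00.
12:45 UTC − 10h = 02:45 Orvand Station.

02:45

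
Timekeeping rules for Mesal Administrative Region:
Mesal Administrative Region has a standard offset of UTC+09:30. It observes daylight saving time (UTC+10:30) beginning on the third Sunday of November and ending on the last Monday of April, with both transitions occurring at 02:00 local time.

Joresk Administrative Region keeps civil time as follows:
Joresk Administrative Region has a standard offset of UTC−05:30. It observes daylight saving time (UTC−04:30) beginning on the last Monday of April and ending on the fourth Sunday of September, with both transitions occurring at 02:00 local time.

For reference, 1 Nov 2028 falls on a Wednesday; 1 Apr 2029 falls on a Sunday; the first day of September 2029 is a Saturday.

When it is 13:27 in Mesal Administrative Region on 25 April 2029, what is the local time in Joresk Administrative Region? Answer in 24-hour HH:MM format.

1 November 2028 is a Wednesday, so the first Sunday is November 5 and the third is November 19.
1 April 2029 is a Sunday, so Mondays fall on 2, 9, 16, 23, 30; the last is April 30.
Daylight saving runs 19 November 2028 – 30 April 2029; 25 April 2029 is inside that window, so Mesal Administrative Region is at UTC+10:30.
13:27 Mesal Administrative Region − 10h30m = 02:57 UTC.
1 April 2029 is a Sunday, so Mondays fall on 2, 9, 16, 23, 30; the last is April 30.
1 September 2029 is a Saturday, so the first Sunday is September 2 and the fourth is September 23.
At the standard offset (UTC−05:30), 02:57 UTC − 5h30m = 21:27 Joresk Administrative Region standard time (rolling into the previous day, 24 April 2029).
The standard-time date in Joresk Administrative Region, 24 April 2029, does not fall between 30 April and 23 September, so daylight saving is not in effect and Joresk Administrative Region is at UTC−05:30.
02:57 UTC − 5h30m = 21:27 Joresk Administrative Region (rolling into the previous day, 24 April 2029).

21:27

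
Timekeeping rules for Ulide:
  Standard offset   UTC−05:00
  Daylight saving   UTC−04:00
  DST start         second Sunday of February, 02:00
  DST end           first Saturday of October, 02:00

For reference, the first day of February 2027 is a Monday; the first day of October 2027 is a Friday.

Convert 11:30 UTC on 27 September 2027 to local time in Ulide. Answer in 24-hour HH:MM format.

07:30

1 February 2027 is a Monday, so the first Sunday is February 7 and the second is February 14.
1 October 2027 is a Friday, so the first Saturday is October 2.
At the standard offset (UTC−05:00), 11:30 UTC − 5h = 06:30 Ulide standard time.
The standard-time date in Ulide, 27 September 2027, falls between 14 February and 2 October, so daylight saving is in effect and Ulide is at UTC−04:00.
11:30 UTC − 4h = 07:30 local.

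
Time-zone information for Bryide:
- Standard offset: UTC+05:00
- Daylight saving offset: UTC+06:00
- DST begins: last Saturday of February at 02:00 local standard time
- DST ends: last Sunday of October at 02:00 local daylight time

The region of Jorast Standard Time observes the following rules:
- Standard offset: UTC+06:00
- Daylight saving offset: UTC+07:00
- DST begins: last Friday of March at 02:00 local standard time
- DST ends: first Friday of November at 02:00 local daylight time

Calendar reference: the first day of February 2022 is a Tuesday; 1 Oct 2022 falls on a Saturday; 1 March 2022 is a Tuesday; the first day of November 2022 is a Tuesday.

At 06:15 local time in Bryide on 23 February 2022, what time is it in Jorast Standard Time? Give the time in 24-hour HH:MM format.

1 February 2022 is a Tuesday, so Saturdays fall on 5, 12, 19, 26; the last is February 26.
1 October 2022 is a Saturday, so Sundays fall on 2, 9, 16, 23, 30; the last is October 30.
23 February 2022 does not fall between 26 February and 30 October, so daylight saving is not in effect and Bryide is at UTC+05:00.
06:15 Bryide − 5h = 01:15 UTC.
1 March 2022 is a Tuesday, so Fridays fall on 4, 11, 18, 25; the last is March 25.
1 November 2022 is a Tuesday, so the first Friday is November 4.
At the standard offset (UTC+06:00), 01:15 UTC + 6h = 07:15 Jorast Standard Time standard time.
The standard-time date in Jorast Standard Time, 23 February 2022, is outside the daylight-saving period (25 March – 4 November), so Jorast Standard Time is on standard time, UTC+06:00.
01:15 UTC + 6h = 07:15 Jorast Standard Time.

07:15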